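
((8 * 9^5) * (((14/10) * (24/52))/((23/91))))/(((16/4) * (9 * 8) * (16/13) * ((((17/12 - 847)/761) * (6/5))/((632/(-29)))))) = 753776290449/13536098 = 55686.38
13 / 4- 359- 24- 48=-1711 / 4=-427.75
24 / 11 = 2.18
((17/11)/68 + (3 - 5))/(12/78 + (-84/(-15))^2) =-9425/150216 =-0.06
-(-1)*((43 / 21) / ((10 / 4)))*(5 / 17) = 86 / 357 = 0.24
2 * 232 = 464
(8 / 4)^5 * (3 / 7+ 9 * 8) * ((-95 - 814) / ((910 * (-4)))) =141804 / 245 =578.79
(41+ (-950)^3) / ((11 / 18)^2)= -277789486716 / 121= -2295780881.95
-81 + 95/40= -629/8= -78.62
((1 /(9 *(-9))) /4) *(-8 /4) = 1 /162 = 0.01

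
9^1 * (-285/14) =-2565/14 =-183.21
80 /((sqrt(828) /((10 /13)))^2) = 2000 /34983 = 0.06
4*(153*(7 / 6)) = 714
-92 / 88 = -23 / 22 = -1.05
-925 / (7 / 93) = -86025 / 7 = -12289.29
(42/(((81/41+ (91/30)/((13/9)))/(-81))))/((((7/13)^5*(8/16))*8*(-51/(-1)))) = -2055106755/22735069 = -90.39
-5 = -5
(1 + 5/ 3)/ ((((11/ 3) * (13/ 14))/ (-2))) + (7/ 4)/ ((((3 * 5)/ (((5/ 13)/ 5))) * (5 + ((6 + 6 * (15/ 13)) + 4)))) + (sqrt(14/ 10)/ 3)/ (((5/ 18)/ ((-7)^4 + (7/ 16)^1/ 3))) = -3829399/ 2445300 + 23051 * sqrt(35)/ 40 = 3407.72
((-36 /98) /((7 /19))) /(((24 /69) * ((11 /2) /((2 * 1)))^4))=-251712 /5021863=-0.05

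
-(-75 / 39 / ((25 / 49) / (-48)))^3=-13011038208 / 2197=-5922183.98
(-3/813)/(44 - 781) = 1/199727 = 0.00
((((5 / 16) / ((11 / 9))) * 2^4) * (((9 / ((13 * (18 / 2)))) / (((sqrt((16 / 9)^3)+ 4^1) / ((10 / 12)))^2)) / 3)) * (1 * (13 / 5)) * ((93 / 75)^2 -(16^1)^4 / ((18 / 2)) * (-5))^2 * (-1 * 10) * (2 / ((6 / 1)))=-41946582705205201 / 2033900000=-20623719.31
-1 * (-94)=94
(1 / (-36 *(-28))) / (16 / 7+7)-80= -748799 / 9360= -80.00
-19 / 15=-1.27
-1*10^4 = -10000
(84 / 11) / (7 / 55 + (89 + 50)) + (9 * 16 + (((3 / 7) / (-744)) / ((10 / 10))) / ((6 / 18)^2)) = 478384455 / 3320968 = 144.05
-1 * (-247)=247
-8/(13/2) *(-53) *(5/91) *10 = 35.84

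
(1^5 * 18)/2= 9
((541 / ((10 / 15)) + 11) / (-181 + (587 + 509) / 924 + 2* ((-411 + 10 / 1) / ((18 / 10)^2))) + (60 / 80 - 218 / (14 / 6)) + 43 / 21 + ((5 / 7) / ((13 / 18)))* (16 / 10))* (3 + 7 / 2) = -264783088399 / 447778632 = -591.33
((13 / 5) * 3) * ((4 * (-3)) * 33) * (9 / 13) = -10692 / 5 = -2138.40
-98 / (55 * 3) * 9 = -294 / 55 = -5.35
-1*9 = -9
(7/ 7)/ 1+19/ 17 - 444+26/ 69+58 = -449852/ 1173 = -383.51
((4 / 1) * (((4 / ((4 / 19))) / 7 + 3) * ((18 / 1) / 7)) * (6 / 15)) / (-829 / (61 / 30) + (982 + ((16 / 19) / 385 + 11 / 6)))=440605440 / 10797280907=0.04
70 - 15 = 55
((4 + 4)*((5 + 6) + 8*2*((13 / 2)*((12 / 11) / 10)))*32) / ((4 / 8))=629248 / 55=11440.87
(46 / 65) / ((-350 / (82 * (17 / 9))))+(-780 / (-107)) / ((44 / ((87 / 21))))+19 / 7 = 372026276 / 120495375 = 3.09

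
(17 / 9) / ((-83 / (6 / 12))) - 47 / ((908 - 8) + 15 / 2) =-57097 / 903870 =-0.06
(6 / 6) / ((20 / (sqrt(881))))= sqrt(881) / 20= 1.48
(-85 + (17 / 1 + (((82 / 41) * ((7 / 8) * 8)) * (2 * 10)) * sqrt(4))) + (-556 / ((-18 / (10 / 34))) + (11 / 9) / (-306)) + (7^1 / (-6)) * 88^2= -23501495 / 2754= -8533.59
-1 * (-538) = 538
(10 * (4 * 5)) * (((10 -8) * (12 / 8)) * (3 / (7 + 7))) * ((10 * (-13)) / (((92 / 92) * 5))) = -23400 / 7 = -3342.86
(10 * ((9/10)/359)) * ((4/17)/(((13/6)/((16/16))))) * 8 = 1728/79339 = 0.02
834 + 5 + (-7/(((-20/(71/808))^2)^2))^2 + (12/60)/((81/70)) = 316131148789332389093258101506314425409/376717565091079156670241177600000000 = 839.17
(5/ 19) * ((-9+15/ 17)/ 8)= -345/ 1292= -0.27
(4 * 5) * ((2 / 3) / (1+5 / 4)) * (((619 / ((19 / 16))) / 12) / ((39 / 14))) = 5546240 / 60021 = 92.40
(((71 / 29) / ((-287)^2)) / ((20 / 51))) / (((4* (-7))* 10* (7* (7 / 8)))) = -0.00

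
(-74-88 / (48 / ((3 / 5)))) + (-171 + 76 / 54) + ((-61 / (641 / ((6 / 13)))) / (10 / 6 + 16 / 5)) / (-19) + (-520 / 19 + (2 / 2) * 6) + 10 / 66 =-9127826308057 / 34326876870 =-265.91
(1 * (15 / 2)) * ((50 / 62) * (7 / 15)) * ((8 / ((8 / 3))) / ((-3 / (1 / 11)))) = -175 / 682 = -0.26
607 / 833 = 0.73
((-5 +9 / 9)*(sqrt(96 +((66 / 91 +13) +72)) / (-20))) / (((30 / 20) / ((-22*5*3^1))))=-44*sqrt(1504867) / 91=-593.14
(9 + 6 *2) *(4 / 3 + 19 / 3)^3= 85169 / 9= 9463.22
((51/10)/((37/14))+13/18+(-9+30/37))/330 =-0.02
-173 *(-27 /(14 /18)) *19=798741 /7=114105.86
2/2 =1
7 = 7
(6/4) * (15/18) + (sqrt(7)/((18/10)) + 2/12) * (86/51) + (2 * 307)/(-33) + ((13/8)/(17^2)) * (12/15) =-9768091/572220 + 430 * sqrt(7)/459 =-14.59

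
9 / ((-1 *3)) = -3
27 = 27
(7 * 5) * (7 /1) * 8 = 1960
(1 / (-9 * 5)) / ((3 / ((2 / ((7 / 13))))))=-26 / 945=-0.03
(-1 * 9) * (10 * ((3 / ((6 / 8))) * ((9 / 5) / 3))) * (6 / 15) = -432 / 5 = -86.40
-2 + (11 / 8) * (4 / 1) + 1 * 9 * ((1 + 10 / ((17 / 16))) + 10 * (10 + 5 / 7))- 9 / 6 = 126139 / 119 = 1059.99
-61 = -61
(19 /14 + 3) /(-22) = -61 /308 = -0.20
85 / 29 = 2.93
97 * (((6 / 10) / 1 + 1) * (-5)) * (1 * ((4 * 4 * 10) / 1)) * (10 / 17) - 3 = -1241651 / 17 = -73038.29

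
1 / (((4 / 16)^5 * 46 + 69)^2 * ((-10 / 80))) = -2097152 / 1249693201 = -0.00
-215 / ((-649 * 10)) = 43 / 1298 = 0.03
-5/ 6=-0.83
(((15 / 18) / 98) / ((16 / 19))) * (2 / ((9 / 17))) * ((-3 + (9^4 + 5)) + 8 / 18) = 95399665 / 381024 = 250.38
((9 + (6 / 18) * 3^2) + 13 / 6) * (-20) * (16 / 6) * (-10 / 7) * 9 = 68000 / 7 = 9714.29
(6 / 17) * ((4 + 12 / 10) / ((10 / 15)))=234 / 85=2.75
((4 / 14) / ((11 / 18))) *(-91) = -468 / 11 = -42.55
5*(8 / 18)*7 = 140 / 9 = 15.56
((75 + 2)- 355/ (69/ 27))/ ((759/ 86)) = -122464/ 17457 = -7.02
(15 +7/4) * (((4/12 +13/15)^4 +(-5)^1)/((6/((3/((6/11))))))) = -1347973/30000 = -44.93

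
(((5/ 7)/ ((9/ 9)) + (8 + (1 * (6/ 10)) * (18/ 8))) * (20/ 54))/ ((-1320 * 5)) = -1409/ 2494800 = -0.00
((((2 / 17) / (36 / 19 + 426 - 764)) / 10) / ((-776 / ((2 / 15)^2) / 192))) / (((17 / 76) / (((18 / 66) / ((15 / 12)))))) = 92416 / 615376911875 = 0.00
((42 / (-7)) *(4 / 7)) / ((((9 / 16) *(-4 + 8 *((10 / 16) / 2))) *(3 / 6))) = 512 / 63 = 8.13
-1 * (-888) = 888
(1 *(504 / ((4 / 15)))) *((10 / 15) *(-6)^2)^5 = 15049359360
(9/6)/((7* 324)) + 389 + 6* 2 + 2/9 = 606649/1512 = 401.22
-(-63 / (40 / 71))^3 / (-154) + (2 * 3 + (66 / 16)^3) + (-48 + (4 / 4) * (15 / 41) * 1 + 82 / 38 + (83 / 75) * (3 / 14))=-69478640148573 / 7677824000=-9049.26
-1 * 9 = -9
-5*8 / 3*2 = -80 / 3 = -26.67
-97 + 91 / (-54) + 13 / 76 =-202151 / 2052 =-98.51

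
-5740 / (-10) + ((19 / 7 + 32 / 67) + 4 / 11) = 2979609 / 5159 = 577.56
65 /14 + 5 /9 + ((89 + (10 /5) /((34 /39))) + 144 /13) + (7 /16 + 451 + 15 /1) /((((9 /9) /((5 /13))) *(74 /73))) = 4690663013 /16484832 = 284.54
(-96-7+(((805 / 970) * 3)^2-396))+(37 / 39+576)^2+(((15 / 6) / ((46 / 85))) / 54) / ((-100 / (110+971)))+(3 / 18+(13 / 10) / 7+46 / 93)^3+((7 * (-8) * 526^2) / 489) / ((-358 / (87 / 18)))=17039738577400650925435253117 / 51200448533659784268000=332804.48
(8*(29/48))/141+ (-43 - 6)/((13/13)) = -41425/846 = -48.97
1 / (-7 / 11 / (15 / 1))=-165 / 7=-23.57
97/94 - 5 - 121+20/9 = -103843/846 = -122.75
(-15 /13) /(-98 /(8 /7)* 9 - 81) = 20 /14781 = 0.00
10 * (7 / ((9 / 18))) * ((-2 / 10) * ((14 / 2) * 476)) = -93296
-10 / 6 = -5 / 3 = -1.67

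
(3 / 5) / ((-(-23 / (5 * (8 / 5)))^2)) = -192 / 2645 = -0.07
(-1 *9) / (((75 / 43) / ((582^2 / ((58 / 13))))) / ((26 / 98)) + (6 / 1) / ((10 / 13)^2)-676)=0.01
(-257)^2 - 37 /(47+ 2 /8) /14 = 87382753 /1323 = 66048.94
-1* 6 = -6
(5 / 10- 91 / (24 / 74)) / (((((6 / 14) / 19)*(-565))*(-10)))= -447013 / 203400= -2.20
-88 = -88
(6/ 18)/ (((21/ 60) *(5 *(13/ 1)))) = 4/ 273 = 0.01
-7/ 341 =-0.02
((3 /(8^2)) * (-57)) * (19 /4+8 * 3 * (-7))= 111663 /256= 436.18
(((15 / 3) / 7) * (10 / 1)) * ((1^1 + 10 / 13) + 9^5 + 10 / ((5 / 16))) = 38403800 / 91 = 422019.78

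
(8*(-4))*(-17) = 544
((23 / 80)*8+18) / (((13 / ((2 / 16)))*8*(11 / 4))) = 0.01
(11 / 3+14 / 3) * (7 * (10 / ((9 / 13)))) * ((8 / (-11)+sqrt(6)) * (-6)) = 364000 / 99-45500 * sqrt(6) / 9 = -8706.76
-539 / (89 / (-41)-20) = 24.31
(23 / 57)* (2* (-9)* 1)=-138 / 19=-7.26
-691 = -691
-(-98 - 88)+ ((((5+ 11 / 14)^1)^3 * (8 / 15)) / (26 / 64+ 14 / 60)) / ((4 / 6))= 45095154 / 105301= 428.25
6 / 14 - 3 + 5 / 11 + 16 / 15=-1213 / 1155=-1.05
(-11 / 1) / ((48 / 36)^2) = -99 / 16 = -6.19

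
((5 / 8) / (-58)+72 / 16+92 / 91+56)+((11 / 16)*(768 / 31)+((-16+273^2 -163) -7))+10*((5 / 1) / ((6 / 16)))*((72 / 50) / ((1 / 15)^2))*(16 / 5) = 278362036959 / 1308944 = 212661.53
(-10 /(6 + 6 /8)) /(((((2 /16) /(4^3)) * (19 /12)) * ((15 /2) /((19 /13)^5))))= -4270358528 /10024911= -425.97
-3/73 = -0.04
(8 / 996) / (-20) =-1 / 2490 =-0.00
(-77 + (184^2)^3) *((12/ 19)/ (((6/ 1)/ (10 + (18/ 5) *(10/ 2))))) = 2173176324812584/ 19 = 114377701305925.47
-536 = -536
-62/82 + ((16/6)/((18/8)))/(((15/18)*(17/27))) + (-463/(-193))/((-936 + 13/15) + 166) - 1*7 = -42682191603/7759843885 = -5.50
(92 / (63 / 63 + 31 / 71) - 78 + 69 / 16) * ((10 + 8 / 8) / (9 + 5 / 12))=-86603 / 7684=-11.27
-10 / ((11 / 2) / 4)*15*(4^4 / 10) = -2792.73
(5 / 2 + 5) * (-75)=-1125 / 2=-562.50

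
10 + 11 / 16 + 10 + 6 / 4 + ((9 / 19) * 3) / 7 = 47647 / 2128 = 22.39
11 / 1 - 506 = -495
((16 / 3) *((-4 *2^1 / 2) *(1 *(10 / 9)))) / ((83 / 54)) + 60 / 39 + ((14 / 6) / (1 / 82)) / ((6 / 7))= 2032891 / 9711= 209.34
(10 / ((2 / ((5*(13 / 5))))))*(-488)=-31720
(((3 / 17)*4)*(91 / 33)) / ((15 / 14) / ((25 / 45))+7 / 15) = 76440 / 94061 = 0.81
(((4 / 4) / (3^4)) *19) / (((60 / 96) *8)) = 19 / 405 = 0.05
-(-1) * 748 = 748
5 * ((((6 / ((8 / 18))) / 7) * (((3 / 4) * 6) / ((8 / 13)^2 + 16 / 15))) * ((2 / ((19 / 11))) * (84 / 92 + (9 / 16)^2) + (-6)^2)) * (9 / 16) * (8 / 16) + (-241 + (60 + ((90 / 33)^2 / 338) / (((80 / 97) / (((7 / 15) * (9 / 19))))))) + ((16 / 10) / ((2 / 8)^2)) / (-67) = 169345460864558170627 / 1257974284173967360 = 134.62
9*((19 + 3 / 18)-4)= 273 / 2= 136.50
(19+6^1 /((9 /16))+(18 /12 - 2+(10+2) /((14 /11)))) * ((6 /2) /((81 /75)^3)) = 25328125 /275562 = 91.91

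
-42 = -42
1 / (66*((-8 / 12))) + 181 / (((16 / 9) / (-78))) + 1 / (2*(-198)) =-6289589 / 792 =-7941.40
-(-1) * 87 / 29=3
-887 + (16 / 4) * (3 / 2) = -881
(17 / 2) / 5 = 17 / 10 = 1.70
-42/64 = -21/32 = -0.66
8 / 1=8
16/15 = 1.07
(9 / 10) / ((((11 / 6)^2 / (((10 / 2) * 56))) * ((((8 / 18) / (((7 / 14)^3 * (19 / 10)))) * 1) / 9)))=872613 / 2420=360.58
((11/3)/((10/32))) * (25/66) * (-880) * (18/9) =-7822.22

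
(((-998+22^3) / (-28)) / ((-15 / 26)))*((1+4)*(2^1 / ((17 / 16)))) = 2007200 / 357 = 5622.41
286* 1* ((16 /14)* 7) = 2288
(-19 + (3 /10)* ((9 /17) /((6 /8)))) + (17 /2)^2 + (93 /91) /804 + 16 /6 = 87266813 /1554735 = 56.13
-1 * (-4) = 4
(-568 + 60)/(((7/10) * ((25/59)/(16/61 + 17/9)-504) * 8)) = 44246165/245731437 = 0.18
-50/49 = -1.02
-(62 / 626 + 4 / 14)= -0.38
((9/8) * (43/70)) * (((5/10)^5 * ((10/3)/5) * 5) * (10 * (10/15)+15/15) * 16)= 989/112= 8.83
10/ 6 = 5/ 3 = 1.67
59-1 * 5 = 54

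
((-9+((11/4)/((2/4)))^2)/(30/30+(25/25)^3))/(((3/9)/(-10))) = -1275/4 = -318.75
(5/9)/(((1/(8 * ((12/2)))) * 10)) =8/3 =2.67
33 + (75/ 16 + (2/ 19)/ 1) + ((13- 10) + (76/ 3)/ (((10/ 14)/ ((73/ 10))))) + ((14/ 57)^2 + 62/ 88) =4295317469/ 14295600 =300.46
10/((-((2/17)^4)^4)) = -243305959378334342405/32768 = -7425108623606394.73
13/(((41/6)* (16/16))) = 78/41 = 1.90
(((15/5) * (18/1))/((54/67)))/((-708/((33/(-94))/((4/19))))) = 14003/88736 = 0.16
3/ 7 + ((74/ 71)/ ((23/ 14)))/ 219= 1080133/ 2503389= 0.43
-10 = -10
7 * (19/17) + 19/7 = 1254/119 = 10.54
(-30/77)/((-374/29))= 435/14399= 0.03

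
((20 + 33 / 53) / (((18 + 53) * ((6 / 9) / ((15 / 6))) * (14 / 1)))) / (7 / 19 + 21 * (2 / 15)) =1557525 / 63429128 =0.02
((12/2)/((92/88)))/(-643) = -132/14789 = -0.01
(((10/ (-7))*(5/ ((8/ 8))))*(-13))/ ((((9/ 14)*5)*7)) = 260/ 63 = 4.13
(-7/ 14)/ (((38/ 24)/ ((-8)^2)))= -384/ 19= -20.21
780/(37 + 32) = 260/23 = 11.30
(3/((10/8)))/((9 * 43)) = 4/645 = 0.01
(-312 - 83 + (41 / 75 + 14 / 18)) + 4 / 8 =-176929 / 450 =-393.18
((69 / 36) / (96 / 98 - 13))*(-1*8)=2254 / 1767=1.28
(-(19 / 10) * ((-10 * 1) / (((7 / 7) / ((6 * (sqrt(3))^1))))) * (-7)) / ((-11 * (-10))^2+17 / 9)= -7182 * sqrt(3) / 108917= -0.11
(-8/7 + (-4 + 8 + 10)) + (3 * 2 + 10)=202/7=28.86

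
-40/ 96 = -5/ 12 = -0.42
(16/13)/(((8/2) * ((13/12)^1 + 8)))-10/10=-1369/1417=-0.97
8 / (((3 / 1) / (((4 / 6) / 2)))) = 8 / 9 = 0.89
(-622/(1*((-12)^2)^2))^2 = 96721/107495424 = 0.00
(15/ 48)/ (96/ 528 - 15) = -55/ 2608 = -0.02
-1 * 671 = -671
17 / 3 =5.67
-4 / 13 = -0.31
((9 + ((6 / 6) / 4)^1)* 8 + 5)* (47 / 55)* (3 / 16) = 11139 / 880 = 12.66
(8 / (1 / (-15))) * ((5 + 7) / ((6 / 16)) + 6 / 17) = -66000 / 17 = -3882.35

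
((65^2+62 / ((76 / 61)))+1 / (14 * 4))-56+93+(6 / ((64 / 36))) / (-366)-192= 534779337 / 129808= 4119.77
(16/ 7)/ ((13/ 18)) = 288/ 91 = 3.16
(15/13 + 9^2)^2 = 1140624/169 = 6749.25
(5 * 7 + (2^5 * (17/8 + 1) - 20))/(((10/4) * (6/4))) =92/3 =30.67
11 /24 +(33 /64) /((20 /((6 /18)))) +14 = 55553 /3840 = 14.47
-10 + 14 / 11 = -96 / 11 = -8.73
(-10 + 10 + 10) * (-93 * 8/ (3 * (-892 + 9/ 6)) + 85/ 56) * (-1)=-895805/ 49868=-17.96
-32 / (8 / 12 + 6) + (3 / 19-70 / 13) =-12383 / 1235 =-10.03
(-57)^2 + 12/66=35741/11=3249.18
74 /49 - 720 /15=-2278 /49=-46.49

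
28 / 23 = 1.22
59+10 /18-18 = 374 /9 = 41.56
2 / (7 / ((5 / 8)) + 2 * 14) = 5 / 98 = 0.05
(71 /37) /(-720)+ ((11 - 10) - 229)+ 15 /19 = -115006229 /506160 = -227.21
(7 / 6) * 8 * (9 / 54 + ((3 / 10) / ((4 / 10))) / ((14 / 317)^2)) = 904793 / 252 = 3590.45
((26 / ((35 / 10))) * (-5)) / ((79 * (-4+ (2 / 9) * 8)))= 117 / 553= 0.21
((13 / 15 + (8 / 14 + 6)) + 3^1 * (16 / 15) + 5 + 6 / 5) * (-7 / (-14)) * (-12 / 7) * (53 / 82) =-93704 / 10045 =-9.33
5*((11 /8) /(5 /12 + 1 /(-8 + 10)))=15 /2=7.50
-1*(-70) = 70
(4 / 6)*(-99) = -66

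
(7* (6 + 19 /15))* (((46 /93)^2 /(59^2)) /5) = 1614508 /2258037675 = 0.00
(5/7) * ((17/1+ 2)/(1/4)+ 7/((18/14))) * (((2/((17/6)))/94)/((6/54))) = 21990/5593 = 3.93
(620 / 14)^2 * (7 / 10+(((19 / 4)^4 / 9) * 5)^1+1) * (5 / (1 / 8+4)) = 676360.17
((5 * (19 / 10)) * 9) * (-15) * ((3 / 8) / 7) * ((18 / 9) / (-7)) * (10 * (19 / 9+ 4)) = 235125 / 196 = 1199.62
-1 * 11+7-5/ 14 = -61/ 14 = -4.36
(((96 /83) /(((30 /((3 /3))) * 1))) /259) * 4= 64 /107485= 0.00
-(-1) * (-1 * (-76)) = 76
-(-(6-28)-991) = 969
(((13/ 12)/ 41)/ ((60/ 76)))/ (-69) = -247/ 509220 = -0.00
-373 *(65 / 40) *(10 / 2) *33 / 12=-266695 / 32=-8334.22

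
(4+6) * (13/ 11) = 130/ 11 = 11.82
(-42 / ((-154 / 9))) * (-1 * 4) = -9.82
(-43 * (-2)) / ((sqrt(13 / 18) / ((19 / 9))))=1634 * sqrt(26) / 39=213.64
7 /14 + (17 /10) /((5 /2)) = 59 /50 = 1.18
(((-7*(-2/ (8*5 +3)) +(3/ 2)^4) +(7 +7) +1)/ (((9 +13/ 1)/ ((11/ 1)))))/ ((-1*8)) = -14027/ 11008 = -1.27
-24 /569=-0.04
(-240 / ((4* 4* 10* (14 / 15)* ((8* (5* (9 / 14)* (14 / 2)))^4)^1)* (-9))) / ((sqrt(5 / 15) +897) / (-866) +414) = 433* sqrt(3) / 1127794326859444608000 +51617497 / 125310480762160512000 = 0.00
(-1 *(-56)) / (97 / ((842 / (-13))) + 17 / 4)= 20.35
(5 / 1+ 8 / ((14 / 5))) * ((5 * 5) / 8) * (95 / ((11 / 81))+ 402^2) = 223167375 / 56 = 3985131.70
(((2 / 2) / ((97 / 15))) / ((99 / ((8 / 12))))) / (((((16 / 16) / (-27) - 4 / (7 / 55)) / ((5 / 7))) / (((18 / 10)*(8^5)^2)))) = -289910292480 / 6345449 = -45687.91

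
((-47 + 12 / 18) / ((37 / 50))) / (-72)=3475 / 3996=0.87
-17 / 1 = -17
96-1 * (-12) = 108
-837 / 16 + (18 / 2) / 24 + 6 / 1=-735 / 16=-45.94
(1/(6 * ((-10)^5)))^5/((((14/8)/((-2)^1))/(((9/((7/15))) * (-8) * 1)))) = -1/441000000000000000000000000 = -0.00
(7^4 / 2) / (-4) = -2401 / 8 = -300.12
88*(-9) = -792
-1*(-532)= 532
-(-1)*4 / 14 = 2 / 7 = 0.29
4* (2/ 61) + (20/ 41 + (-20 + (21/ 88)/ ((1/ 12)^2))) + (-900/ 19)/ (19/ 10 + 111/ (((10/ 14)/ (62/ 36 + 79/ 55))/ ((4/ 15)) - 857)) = -99601028209294/ 8459448754031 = -11.77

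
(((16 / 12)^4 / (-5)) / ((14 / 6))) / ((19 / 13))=-3328 / 17955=-0.19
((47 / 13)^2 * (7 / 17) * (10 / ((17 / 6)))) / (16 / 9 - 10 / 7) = 29225070 / 537251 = 54.40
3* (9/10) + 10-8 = 47/10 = 4.70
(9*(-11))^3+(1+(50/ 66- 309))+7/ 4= -128119793/ 132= -970604.49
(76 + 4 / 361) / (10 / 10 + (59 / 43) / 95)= 52675 / 703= 74.93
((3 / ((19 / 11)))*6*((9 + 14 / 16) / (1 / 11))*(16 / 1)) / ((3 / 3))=344124 / 19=18111.79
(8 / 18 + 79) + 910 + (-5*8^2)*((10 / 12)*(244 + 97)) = -809495 / 9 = -89943.89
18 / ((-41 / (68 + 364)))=-7776 / 41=-189.66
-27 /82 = -0.33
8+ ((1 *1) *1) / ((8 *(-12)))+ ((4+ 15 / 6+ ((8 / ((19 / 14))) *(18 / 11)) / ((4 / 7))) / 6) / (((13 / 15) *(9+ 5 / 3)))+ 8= 17122165 / 1043328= 16.41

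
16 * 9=144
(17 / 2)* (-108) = -918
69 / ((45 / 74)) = 1702 / 15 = 113.47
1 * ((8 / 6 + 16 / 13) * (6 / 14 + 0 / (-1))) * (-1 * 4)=-400 / 91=-4.40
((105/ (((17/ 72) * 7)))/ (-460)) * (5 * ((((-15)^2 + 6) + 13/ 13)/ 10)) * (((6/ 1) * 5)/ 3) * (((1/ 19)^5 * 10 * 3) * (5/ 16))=-587250/ 968154709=-0.00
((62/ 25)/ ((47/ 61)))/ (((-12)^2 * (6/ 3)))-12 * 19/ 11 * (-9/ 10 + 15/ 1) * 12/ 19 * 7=-2404784959/ 1861200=-1292.06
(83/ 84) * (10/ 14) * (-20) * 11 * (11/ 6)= -284.67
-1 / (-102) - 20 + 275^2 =7711711 / 102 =75605.01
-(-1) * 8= 8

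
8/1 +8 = 16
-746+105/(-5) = -767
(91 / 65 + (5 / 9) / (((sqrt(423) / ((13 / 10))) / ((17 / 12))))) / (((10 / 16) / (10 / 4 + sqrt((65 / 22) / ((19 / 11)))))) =(sqrt(2470) + 95) * (1105 * sqrt(47) + 213192) / 3616650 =8.83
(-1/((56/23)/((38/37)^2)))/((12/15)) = -41515/76664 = -0.54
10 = 10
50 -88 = -38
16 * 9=144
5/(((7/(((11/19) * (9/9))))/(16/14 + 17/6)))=9185/5586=1.64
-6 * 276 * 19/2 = -15732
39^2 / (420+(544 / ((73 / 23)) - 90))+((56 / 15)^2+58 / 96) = 1157935051 / 65883600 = 17.58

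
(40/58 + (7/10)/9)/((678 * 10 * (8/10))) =2003/14156640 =0.00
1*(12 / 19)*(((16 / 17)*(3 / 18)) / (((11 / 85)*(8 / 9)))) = 180 / 209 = 0.86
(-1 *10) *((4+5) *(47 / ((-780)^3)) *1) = 47 / 5272800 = 0.00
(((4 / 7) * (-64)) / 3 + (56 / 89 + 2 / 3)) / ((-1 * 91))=0.12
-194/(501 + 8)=-194/509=-0.38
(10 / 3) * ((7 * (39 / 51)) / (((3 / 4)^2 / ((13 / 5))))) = 37856 / 459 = 82.47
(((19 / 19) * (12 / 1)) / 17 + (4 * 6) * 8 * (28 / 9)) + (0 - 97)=25553 / 51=501.04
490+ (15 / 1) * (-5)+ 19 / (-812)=336961 / 812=414.98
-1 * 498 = -498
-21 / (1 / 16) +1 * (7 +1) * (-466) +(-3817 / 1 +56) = -7825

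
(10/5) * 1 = 2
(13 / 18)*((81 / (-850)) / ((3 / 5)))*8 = -78 / 85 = -0.92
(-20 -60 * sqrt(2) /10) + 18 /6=-17 -6 * sqrt(2)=-25.49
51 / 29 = 1.76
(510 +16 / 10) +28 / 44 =28173 / 55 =512.24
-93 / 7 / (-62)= 3 / 14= 0.21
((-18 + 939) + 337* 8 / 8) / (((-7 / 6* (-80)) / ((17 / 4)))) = 32079 / 560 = 57.28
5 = 5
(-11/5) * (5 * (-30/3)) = 110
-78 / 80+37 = 1441 / 40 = 36.02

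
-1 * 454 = -454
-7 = -7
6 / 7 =0.86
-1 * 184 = -184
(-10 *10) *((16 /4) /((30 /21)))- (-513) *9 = 4337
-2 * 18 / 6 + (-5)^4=619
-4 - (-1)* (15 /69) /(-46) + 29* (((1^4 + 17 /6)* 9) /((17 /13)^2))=88833454 /152881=581.06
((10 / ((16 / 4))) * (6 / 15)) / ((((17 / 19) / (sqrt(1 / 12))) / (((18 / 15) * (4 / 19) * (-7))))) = -0.57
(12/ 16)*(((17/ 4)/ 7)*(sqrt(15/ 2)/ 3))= 0.42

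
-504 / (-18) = 28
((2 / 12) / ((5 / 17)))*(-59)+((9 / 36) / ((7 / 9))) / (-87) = -407263 / 12180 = -33.44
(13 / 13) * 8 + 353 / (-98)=431 / 98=4.40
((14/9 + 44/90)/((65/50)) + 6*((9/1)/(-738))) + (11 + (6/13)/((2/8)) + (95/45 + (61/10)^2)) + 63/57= 499208503/9114300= 54.77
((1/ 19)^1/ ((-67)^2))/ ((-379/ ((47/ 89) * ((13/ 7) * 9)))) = -5499/ 20138655047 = -0.00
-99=-99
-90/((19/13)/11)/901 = -12870/17119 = -0.75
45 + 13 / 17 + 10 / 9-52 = -784 / 153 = -5.12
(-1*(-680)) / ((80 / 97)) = 1649 / 2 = 824.50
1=1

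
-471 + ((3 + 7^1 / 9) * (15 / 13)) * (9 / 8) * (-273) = -7239 / 4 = -1809.75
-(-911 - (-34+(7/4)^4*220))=188183/64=2940.36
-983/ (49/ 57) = -56031/ 49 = -1143.49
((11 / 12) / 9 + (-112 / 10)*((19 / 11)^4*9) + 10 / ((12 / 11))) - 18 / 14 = -49213636529 / 55342980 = -889.25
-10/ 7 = -1.43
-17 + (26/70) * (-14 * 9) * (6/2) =-787/5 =-157.40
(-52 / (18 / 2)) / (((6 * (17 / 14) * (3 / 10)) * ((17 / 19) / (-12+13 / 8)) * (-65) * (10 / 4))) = -22078 / 117045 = -0.19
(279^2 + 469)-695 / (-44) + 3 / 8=78326.17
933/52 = 17.94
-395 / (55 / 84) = -6636 / 11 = -603.27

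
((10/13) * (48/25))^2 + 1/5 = 10061/4225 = 2.38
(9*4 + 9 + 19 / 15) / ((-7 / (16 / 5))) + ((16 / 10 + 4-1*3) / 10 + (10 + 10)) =-187 / 210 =-0.89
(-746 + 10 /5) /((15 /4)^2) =-3968 /75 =-52.91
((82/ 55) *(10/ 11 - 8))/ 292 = -1599/ 44165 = -0.04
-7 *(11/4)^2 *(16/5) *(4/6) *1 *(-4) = 6776/15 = 451.73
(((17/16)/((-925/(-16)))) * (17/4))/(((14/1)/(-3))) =-867/51800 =-0.02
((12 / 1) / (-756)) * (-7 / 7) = 1 / 63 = 0.02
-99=-99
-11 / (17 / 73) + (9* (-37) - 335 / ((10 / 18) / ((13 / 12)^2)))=-295915 / 272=-1087.92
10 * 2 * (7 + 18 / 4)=230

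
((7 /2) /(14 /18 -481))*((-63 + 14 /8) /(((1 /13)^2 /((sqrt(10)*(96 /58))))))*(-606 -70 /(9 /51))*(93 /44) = -182429105040*sqrt(10) /689359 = -836852.04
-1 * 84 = -84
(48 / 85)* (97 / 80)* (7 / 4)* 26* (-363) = -11308.94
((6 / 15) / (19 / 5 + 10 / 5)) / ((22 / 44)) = 4 / 29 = 0.14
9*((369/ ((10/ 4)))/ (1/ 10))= 13284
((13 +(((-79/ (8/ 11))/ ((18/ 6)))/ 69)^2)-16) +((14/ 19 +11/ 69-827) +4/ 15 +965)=35545168007/ 260521920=136.44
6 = 6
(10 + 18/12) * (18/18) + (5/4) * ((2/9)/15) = 311/27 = 11.52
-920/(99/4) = -3680/99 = -37.17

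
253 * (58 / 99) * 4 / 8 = 667 / 9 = 74.11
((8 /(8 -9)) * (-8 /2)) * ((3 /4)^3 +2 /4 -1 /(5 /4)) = 39 /10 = 3.90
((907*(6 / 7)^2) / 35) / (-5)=-32652 / 8575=-3.81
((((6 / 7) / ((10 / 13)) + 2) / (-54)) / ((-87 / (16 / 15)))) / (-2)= -436 / 1233225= -0.00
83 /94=0.88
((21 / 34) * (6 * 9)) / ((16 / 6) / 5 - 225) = -1215 / 8177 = -0.15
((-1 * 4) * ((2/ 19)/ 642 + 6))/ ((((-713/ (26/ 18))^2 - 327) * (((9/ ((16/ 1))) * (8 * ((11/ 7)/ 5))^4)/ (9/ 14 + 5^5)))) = -58016293868771875/ 4230217456076544768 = -0.01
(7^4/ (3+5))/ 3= 2401/ 24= 100.04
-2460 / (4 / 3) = -1845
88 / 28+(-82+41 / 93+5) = -47794 / 651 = -73.42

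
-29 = -29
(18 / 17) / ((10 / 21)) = 189 / 85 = 2.22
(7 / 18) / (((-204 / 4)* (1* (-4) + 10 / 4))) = 7 / 1377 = 0.01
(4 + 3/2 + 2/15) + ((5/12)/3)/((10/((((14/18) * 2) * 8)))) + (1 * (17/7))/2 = 19903/2835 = 7.02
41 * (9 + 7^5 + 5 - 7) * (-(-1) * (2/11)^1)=1378748/11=125340.73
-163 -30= -193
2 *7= 14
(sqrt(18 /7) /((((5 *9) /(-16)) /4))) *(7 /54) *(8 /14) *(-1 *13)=2.20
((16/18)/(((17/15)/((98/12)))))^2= 960400/23409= 41.03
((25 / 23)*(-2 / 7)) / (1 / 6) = -300 / 161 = -1.86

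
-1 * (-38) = 38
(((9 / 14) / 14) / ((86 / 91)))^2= 13689 / 5798464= 0.00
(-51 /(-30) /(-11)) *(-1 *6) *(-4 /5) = -204 /275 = -0.74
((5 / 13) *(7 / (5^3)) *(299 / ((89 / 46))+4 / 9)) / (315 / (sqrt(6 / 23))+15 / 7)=0.01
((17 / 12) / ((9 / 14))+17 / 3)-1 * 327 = -17233 / 54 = -319.13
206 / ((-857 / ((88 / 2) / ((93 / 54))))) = -163152 / 26567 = -6.14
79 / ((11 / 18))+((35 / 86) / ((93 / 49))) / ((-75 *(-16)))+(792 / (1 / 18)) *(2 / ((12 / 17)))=855595331453 / 21114720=40521.27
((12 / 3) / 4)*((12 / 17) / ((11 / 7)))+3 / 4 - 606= -452391 / 748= -604.80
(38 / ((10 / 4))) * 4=304 / 5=60.80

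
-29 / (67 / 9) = -261 / 67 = -3.90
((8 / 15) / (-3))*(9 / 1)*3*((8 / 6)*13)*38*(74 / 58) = -584896 / 145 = -4033.77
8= 8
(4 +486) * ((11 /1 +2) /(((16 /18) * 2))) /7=4095 /8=511.88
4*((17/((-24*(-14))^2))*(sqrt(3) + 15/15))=17/28224 + 17*sqrt(3)/28224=0.00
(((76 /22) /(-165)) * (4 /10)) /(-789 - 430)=76 /11062425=0.00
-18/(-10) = 9/5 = 1.80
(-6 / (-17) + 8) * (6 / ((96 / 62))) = 2201 / 68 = 32.37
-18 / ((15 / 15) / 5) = -90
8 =8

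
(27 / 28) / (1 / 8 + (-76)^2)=18 / 107821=0.00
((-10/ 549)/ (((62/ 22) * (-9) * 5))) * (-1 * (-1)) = 22/ 153171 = 0.00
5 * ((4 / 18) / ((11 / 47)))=4.75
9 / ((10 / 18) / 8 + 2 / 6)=648 / 29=22.34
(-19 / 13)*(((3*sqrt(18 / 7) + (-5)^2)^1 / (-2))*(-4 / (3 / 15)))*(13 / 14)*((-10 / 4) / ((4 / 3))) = 12825*sqrt(14) / 392 + 35625 / 56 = 758.58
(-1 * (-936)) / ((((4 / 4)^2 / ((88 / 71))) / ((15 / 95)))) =247104 / 1349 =183.18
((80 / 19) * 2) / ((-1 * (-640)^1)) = 1 / 76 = 0.01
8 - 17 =-9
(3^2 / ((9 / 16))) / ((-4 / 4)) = -16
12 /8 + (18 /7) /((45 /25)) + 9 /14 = 25 /7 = 3.57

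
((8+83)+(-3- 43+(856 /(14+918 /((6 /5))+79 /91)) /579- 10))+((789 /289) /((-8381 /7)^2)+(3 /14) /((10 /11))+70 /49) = 535222556829842149393 /14597171238000744540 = 36.67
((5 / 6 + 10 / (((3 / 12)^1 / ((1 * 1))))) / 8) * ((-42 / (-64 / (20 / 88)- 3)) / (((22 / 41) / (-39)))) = -13711425 / 250448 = -54.75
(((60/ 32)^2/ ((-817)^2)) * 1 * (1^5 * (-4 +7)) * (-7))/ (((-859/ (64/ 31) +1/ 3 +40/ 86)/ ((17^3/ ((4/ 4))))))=69641775/ 53221366127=0.00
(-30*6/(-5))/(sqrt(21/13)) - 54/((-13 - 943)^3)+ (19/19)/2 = 218430731/436861408+ 12*sqrt(273)/7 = 28.82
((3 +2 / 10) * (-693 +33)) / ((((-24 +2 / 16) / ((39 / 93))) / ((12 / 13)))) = 202752 / 5921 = 34.24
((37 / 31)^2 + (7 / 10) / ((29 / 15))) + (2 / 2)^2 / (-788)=39207833 / 21960772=1.79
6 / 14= 3 / 7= 0.43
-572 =-572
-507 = -507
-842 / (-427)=842 / 427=1.97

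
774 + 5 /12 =9293 /12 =774.42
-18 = -18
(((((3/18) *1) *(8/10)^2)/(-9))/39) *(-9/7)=8/20475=0.00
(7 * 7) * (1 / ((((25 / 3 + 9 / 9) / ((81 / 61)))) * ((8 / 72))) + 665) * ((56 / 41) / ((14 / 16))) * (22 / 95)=2804049248 / 237595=11801.80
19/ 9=2.11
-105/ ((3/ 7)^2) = -1715/ 3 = -571.67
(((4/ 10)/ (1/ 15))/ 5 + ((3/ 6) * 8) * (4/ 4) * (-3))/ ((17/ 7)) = -378/ 85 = -4.45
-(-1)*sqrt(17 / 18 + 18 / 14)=sqrt(3934) / 42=1.49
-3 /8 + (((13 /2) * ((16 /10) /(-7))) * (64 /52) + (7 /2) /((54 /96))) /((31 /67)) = 712529 /78120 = 9.12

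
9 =9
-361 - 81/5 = -377.20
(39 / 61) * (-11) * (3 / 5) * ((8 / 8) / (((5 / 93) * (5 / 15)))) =-359073 / 1525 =-235.46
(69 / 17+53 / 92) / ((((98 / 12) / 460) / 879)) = 191156130 / 833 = 229479.15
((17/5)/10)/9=17/450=0.04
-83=-83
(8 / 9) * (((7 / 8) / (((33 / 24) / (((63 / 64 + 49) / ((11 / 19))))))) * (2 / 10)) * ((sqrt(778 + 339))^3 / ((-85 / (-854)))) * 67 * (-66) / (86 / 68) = -13596331095151 * sqrt(1117) / 35475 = -12809315253.49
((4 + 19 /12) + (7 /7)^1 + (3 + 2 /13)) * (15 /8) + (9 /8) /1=8063 /416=19.38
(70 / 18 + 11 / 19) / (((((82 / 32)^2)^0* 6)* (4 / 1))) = 191 / 1026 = 0.19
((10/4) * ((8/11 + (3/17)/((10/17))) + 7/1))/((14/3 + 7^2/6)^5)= 1716552/29774625727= 0.00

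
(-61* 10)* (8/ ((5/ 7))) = -6832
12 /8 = 3 /2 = 1.50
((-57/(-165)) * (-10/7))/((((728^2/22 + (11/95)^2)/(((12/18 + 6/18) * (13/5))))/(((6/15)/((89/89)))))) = -356668/16740878917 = -0.00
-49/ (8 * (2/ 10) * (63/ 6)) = -35/ 12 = -2.92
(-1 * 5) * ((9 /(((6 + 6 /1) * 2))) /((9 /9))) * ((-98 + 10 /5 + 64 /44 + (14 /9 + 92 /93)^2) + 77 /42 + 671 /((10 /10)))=-1096.43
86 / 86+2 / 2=2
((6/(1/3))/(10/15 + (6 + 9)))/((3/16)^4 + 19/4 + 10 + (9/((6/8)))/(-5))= 17694720/190220891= 0.09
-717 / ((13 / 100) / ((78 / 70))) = -43020 / 7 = -6145.71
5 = 5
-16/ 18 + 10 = 82/ 9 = 9.11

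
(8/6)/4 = 0.33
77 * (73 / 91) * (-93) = -74679 / 13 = -5744.54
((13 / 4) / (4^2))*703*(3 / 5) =27417 / 320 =85.68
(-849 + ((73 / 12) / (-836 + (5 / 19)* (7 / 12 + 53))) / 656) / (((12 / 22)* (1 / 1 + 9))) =-1148041492169 / 7375788480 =-155.65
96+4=100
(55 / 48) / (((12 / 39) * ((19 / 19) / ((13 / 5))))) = 1859 / 192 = 9.68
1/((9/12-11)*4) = -1/41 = -0.02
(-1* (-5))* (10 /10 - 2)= -5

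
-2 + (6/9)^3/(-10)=-274/135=-2.03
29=29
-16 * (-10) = 160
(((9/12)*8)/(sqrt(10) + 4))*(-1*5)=-20 + 5*sqrt(10)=-4.19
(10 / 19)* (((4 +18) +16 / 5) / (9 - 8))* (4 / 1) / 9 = 5.89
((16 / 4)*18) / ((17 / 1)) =72 / 17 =4.24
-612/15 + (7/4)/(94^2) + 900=151837859/176720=859.20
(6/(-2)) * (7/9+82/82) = -16/3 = -5.33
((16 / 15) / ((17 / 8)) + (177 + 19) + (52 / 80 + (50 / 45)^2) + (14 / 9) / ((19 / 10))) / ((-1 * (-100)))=20847227 / 10465200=1.99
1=1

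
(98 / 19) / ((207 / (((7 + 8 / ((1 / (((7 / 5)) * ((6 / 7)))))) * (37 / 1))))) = 300958 / 19665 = 15.30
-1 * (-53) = 53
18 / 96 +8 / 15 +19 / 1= 4733 / 240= 19.72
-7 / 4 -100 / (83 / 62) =-25381 / 332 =-76.45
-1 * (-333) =333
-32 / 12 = -8 / 3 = -2.67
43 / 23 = 1.87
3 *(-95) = -285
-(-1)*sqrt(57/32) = sqrt(114)/8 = 1.33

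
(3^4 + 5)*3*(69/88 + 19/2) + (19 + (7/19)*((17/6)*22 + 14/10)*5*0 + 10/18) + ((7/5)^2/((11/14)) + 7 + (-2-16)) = 2397911/900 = 2664.35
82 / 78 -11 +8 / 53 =-9.80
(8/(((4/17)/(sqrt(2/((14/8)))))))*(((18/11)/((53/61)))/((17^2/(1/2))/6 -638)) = -223992*sqrt(14)/6631625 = -0.13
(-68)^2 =4624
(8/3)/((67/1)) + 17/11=3505/2211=1.59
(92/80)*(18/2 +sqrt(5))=12.92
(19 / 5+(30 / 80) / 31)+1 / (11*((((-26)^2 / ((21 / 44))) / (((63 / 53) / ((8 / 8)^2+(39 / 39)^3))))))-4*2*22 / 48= 2345951903 / 16126899360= 0.15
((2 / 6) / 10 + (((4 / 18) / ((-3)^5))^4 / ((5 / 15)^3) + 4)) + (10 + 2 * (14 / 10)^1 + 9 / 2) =18075490334800 / 847288609443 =21.33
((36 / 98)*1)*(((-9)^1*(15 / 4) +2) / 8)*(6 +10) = -1143 / 49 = -23.33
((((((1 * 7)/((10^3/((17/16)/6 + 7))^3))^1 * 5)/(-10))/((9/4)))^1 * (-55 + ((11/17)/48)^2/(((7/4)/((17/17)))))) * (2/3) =20962250255629111/994117681152000000000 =0.00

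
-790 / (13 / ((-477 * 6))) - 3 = 173918.54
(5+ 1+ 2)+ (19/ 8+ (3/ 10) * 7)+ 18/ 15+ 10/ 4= 647/ 40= 16.18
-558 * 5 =-2790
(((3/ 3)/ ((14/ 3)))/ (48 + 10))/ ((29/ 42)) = 9/ 1682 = 0.01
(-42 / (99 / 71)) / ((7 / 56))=-7952 / 33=-240.97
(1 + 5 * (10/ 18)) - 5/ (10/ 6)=7/ 9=0.78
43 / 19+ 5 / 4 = 267 / 76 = 3.51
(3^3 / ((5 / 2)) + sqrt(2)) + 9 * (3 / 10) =sqrt(2) + 27 / 2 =14.91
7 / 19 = 0.37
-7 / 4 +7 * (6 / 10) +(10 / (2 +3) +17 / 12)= 88 / 15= 5.87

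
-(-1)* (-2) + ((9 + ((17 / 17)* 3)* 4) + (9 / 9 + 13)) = 33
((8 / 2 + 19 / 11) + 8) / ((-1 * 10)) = -151 / 110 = -1.37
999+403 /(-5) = 4592 /5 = 918.40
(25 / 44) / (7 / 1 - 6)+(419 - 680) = -11459 / 44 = -260.43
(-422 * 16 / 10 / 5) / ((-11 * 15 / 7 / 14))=330848 / 4125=80.21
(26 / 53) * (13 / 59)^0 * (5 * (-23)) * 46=-137540 / 53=-2595.09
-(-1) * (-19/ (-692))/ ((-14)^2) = 19/ 135632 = 0.00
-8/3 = -2.67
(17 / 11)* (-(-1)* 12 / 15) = 68 / 55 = 1.24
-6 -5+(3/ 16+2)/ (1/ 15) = 349/ 16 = 21.81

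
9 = 9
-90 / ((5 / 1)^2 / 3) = -54 / 5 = -10.80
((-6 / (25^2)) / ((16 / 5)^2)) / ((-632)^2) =-3 / 1278156800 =-0.00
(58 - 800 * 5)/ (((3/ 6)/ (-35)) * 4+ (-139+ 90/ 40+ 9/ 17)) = 9381960/ 324341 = 28.93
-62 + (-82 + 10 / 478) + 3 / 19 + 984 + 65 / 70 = 841.11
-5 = -5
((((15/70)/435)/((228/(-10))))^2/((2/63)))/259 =1/17613715616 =0.00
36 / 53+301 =15989 / 53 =301.68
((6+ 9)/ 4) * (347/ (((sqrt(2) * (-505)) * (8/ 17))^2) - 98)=-9596799951/ 26114560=-367.49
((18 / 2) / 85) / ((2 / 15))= 27 / 34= 0.79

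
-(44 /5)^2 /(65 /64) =-123904 /1625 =-76.25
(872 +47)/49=919/49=18.76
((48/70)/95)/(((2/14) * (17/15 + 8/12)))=8/285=0.03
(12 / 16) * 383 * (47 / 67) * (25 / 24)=450025 / 2144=209.90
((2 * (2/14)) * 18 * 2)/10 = 36/35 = 1.03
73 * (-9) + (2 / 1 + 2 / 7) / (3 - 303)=-344929 / 525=-657.01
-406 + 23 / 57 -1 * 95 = -28534 / 57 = -500.60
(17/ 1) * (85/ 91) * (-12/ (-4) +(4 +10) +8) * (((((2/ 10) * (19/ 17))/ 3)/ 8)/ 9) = 8075/ 19656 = 0.41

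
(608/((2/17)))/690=2584/345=7.49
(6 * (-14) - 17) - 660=-761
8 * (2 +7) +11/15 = 1091/15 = 72.73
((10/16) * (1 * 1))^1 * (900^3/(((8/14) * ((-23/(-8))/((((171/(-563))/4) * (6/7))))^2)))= 479625502500000/1173736207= 408631.43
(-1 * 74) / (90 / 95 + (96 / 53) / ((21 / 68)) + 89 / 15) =-7824390 / 1347691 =-5.81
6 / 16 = 3 / 8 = 0.38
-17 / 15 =-1.13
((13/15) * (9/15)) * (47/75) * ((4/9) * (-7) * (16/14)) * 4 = -78208/16875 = -4.63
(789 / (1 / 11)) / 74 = 8679 / 74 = 117.28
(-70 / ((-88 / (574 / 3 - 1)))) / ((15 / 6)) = 3997 / 66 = 60.56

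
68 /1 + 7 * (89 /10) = 1303 /10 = 130.30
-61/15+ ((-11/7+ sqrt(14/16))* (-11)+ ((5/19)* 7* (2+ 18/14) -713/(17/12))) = -16415621/33915 -11* sqrt(14)/4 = -494.31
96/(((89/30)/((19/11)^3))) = 19753920/118459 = 166.76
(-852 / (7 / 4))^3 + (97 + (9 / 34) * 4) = -115399590.90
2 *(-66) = -132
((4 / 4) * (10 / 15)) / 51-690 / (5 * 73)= -20968 / 11169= -1.88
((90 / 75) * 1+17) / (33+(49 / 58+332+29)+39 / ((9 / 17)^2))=142506 / 4181165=0.03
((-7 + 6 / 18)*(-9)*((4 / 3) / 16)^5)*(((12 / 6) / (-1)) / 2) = -5 / 20736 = -0.00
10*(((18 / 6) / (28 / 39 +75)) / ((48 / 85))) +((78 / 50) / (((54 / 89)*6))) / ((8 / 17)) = 102835057 / 63784800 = 1.61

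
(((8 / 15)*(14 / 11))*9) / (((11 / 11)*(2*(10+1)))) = 168 / 605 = 0.28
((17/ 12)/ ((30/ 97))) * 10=1649/ 36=45.81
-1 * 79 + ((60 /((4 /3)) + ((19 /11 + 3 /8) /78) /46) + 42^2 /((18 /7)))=205865273 /315744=652.00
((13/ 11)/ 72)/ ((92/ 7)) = 91/ 72864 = 0.00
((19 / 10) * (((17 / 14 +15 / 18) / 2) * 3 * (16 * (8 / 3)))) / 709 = 26144 / 74445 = 0.35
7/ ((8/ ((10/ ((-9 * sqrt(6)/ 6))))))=-35 * sqrt(6)/ 36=-2.38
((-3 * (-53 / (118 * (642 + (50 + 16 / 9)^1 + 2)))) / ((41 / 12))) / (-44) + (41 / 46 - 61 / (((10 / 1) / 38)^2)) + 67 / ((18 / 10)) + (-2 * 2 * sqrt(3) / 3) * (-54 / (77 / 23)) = -1453344630089477 / 1724574525300 + 1656 * sqrt(3) / 77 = -805.48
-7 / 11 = -0.64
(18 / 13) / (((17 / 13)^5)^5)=9770413866738669229888716498 / 5770627412348402378939569991057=0.00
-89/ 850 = -0.10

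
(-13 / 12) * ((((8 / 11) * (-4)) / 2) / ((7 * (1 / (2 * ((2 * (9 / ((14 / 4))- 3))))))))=-208 / 539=-0.39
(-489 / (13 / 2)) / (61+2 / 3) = -2934 / 2405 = -1.22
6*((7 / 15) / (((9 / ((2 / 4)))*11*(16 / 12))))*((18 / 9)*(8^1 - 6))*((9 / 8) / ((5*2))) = 21 / 4400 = 0.00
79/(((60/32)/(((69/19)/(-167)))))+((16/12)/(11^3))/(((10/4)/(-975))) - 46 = -998947706/21116315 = -47.31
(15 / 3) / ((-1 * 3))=-1.67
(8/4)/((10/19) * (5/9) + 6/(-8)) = -1368/313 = -4.37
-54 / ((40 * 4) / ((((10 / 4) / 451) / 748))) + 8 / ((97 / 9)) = 0.74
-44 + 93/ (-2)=-181/ 2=-90.50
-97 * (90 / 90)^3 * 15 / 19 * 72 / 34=-52380 / 323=-162.17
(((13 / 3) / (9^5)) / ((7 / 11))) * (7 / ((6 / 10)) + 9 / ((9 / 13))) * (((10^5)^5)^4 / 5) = 5689114259962199808767913000000000000000000000000000000000000000000000000000000000000000000000000.00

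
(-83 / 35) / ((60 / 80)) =-332 / 105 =-3.16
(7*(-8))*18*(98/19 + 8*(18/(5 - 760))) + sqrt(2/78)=-71824032/14345 + sqrt(39)/39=-5006.74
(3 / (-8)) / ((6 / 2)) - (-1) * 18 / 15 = 43 / 40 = 1.08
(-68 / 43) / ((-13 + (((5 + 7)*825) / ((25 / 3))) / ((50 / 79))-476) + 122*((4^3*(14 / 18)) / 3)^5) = -24393141900 / 2366803994958340901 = -0.00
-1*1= -1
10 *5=50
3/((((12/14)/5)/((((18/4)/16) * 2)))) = 315/32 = 9.84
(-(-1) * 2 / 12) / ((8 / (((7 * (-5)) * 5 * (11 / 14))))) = -275 / 96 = -2.86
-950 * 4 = -3800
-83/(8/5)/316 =-415/2528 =-0.16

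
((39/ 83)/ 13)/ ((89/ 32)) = 96/ 7387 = 0.01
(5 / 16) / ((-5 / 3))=-3 / 16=-0.19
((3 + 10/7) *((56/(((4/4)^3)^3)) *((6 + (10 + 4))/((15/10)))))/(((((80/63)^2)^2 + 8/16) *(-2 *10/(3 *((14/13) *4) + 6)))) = -1281408859584/1269748493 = -1009.18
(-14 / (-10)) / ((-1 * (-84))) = 1 / 60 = 0.02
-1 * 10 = -10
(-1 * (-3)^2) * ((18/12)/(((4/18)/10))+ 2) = -1251/2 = -625.50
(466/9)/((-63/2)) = -932/567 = -1.64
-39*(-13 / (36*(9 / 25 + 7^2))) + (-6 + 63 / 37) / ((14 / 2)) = -1260197 / 3835272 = -0.33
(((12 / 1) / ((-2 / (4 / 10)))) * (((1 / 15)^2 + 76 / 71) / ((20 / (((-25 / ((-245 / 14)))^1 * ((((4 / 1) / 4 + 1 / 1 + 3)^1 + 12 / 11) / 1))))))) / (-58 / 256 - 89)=3824896 / 304084125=0.01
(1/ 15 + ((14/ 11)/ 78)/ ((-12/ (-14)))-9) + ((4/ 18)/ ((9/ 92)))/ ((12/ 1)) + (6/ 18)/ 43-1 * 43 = -772762687/ 14942070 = -51.72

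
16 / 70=8 / 35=0.23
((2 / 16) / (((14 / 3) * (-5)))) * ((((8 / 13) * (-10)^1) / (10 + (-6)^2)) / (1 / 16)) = 24 / 2093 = 0.01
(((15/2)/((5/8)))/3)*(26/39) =8/3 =2.67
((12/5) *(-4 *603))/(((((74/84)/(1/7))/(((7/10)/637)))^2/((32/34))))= -4167936/24090464125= -0.00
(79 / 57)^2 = 6241 / 3249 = 1.92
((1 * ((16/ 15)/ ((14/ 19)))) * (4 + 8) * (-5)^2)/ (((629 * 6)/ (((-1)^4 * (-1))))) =-1520/ 13209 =-0.12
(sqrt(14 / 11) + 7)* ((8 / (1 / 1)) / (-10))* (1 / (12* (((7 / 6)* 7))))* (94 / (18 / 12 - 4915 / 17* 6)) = 6392* sqrt(154) / 158813655 + 6392 / 2062515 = 0.00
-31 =-31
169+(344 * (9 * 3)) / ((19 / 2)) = 21787 / 19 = 1146.68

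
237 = 237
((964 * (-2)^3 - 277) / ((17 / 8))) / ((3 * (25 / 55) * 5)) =-234344 / 425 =-551.40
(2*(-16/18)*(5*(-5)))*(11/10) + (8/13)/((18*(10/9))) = 48.92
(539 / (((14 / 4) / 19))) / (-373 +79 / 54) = -158004 / 20063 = -7.88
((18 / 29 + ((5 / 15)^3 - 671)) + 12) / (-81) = 515482 / 63423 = 8.13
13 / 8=1.62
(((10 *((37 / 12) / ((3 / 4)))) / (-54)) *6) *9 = -370 / 9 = -41.11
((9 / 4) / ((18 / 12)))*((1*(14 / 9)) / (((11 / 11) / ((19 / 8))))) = 133 / 24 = 5.54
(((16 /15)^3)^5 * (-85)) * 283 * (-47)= 260695151857186417672192 /87578778076171875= 2976693.19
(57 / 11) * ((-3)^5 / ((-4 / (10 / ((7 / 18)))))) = 623295 / 77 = 8094.74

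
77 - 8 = 69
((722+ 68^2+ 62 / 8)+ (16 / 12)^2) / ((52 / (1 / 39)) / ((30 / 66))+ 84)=963995 / 818208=1.18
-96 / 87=-32 / 29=-1.10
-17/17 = -1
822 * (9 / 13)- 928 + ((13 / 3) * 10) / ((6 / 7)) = -36079 / 117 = -308.37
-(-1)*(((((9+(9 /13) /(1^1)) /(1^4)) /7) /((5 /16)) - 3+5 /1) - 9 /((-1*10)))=953 /130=7.33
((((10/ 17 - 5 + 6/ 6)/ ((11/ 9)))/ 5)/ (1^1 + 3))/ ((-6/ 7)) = 609/ 3740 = 0.16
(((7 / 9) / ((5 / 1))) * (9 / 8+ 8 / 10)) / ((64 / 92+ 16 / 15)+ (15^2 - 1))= 12397 / 9346560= 0.00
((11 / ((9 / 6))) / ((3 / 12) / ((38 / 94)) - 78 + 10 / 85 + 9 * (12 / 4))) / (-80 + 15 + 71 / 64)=1819136 / 796631247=0.00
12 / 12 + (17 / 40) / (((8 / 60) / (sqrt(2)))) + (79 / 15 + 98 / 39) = 51 * sqrt(2) / 16 + 1712 / 195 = 13.29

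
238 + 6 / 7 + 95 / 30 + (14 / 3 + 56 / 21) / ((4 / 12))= 11089 / 42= 264.02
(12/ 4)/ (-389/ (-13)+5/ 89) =1157/ 11562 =0.10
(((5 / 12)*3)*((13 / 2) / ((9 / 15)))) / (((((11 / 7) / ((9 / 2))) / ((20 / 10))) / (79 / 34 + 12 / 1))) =3323775 / 2992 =1110.89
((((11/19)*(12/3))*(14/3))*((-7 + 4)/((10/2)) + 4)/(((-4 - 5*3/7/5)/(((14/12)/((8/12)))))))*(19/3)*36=-513128/155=-3310.50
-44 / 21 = -2.10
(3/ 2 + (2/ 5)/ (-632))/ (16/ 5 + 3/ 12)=103/ 237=0.43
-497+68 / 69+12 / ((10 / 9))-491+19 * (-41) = -605549 / 345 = -1755.21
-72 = -72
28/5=5.60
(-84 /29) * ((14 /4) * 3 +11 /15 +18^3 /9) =-276878 /145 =-1909.50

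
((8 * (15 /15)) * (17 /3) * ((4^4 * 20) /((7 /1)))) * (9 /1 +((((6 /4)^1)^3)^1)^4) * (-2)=-64407900 /7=-9201128.57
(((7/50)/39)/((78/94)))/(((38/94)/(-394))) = -3046211/722475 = -4.22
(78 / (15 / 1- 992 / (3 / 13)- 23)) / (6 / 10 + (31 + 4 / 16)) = -9 / 15827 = -0.00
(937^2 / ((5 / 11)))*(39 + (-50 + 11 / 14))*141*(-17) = 47290934758.41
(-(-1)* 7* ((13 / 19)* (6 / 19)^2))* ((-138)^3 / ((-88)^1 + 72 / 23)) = 6188124033 / 418399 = 14790.01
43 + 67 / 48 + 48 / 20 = 11231 / 240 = 46.80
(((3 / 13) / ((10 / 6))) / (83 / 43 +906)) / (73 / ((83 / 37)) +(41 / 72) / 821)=1898736552 / 405176066523475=0.00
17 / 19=0.89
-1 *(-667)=667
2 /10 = 1 /5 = 0.20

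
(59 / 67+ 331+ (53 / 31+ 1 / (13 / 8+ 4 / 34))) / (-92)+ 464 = 20848633361 / 45286908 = 460.37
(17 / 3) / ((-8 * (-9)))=0.08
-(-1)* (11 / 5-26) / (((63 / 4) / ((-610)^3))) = 3086941600 / 9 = 342993511.11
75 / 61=1.23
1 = 1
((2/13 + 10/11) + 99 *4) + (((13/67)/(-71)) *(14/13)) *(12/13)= 270100612/680251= 397.06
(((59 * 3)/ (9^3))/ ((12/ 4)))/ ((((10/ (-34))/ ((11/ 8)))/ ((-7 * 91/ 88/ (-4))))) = -638911/ 933120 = -0.68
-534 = -534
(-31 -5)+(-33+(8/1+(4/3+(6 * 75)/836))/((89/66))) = -104300/1691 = -61.68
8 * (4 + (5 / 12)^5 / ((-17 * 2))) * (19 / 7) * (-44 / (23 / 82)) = -289958053363 / 21282912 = -13623.98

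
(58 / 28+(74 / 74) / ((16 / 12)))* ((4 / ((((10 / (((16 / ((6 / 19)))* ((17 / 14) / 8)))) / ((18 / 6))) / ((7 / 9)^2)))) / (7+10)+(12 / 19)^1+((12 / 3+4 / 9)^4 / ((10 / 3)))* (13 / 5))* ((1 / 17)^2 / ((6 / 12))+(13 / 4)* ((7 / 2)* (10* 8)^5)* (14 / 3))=377858282913726342053413 / 2521851570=149833672769934.81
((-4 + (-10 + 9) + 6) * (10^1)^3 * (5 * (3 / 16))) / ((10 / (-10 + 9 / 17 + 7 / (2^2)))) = -196875 / 272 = -723.81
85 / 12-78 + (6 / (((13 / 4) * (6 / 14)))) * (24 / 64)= -10811 / 156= -69.30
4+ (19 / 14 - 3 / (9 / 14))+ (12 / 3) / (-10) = 61 / 210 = 0.29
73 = 73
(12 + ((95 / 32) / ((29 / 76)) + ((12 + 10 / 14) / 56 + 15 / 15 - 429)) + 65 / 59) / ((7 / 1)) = -136453369 / 2347492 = -58.13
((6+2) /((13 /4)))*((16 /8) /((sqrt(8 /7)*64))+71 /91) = sqrt(14) /52+2272 /1183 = 1.99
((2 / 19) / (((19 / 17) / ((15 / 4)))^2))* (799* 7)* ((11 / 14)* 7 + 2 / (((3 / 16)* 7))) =5108905875 / 109744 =46552.94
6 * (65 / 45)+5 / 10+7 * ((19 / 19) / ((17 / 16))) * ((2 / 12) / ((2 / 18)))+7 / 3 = 21.38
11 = 11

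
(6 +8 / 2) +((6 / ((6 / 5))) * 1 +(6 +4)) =25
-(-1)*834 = 834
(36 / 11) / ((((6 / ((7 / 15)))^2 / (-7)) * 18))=-343 / 44550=-0.01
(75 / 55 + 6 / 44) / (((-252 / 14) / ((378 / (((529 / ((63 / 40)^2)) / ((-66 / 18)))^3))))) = 194177156693751 / 1212710002688000000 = 0.00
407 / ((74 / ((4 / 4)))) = 11 / 2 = 5.50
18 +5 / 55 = 199 / 11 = 18.09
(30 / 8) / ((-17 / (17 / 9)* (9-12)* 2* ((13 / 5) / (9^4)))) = 18225 / 104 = 175.24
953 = 953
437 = 437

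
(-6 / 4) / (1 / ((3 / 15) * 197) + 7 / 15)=-8865 / 2908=-3.05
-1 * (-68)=68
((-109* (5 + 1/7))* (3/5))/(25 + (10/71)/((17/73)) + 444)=-14208804/19838455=-0.72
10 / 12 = 5 / 6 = 0.83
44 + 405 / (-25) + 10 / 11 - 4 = 1359 / 55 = 24.71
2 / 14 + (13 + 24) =260 / 7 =37.14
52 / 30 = 26 / 15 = 1.73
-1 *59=-59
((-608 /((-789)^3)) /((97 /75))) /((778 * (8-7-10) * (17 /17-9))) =0.00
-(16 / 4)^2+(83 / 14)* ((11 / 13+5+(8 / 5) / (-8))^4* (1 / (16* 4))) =1249806957843 / 15994160000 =78.14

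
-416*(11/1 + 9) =-8320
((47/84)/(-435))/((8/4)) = -47/73080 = -0.00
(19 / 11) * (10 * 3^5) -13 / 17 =784747 / 187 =4196.51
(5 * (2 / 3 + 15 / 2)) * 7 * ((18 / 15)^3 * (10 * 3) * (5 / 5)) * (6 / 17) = 444528 / 85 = 5229.74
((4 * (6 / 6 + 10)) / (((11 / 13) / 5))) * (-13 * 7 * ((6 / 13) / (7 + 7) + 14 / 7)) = -48100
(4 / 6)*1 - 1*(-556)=1670 / 3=556.67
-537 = -537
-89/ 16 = -5.56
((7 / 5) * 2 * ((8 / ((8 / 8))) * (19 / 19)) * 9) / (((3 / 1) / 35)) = 2352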